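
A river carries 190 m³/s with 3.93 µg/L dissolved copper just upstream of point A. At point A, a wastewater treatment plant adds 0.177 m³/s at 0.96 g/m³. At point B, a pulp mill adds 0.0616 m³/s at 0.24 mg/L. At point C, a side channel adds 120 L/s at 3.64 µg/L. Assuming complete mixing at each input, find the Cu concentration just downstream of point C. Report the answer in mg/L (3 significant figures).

0.00490 mg/L

3.93 µg/L = 0.00393 mg/L.
After input A: C = (190·0.00393 + 0.177·0.96) / 190.2 = 0.00482 mg/L.
After input B: C = (190.2·0.00482 + 0.0616·0.24) / 190.2 = 0.004896 mg/L.
120 L/s = 0.12 m³/s.
3.64 µg/L = 0.00364 mg/L.
After input C: C = (190.2·0.004896 + 0.12·0.00364) / 190.4 = 0.004895 mg/L.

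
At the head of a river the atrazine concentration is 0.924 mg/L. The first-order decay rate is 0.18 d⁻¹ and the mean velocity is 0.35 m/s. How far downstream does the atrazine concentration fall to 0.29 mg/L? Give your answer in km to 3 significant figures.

From C = C₀·e^(−kt), t = ln(C₀/C)/k = ln(0.924/0.29)/0.18 = 1.159/0.18 = 6.438 d.
Distance = v·t = 0.35 m/s × 5.562e+05 s = 1.947e+05 m = 194.7 km.

195 km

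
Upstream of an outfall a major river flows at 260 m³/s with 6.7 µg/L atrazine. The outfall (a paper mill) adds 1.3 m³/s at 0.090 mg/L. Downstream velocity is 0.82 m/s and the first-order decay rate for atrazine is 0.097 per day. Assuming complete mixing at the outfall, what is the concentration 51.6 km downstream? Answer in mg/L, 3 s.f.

6.7 µg/L = 0.0067 mg/L.
After complete mixing, C₀ = (1.3·0.09 + 260·0.0067) / 261.3 = 0.007114 mg/L.
Travel time t = 5.16e+04 m / 0.82 m/s = 6.293e+04 s = 0.7283 d.
C = 0.007114·exp(−0.097·0.7283) = 0.007114·0.9318 = 0.006629 mg/L.

0.00663 mg/L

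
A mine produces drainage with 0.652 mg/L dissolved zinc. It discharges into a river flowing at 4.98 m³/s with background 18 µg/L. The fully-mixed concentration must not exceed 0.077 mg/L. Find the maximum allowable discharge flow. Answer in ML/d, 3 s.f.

18 µg/L = 0.018 mg/L.
Mass balance at complete mixing: C_std·(Q_w + Q_r) = Q_w·C_e + Q_r·C_b.
Rearranging, Q_w = Q_r·(C_std − C_b)/(C_e − C_std) = 4.98·(0.077 − 0.018) / (0.652 − 0.077) = 0.511 m³/s.
= 44.15 ML/d.

44.1 ML/d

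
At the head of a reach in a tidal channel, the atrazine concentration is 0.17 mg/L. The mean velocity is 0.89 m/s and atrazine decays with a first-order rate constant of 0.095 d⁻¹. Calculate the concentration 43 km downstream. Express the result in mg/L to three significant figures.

Travel time t = 43 km / 0.89 m/s = 4.3e+04/0.89 = 4.831e+04 s = 0.5592 d.
First-order decay: C = 0.17·exp(−0.095·0.5592) = 0.17·0.9483 = 0.1612 mg/L.

0.161 mg/L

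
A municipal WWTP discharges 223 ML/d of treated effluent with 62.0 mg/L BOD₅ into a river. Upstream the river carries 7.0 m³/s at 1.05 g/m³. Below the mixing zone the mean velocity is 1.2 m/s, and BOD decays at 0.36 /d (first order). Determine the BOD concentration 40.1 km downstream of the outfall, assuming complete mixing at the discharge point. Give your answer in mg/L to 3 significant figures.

223 ML/d = 2.581 m³/s.
After complete mixing, C₀ = (2.581·62 + 7·1.05) / 9.581 = 17.47 mg/L.
Travel time t = 4.01e+04 m / 1.2 m/s = 3.342e+04 s = 0.3868 d.
C = 17.47·exp(−0.36·0.3868) = 17.47·0.87 = 15.2 mg/L.

15.2 mg/L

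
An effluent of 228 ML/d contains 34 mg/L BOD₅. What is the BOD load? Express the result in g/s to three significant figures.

89.7 g/s

228 ML/d = 2.639 m³/s.
Mass flux = Q·C = 2.639 m³/s × 34 g/m³ = 89.72 g/s.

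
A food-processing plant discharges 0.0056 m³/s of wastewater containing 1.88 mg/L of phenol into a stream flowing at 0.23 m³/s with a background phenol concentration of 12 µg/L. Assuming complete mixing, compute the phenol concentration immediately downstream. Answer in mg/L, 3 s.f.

0.0564 mg/L

12 µg/L = 0.012 mg/L.
Conservation of mass across the mixing zone: C = (0.0056·1.88 + 0.23·0.012) / (0.0056 + 0.23) = 0.01329/0.2356 = 0.0564 mg/L.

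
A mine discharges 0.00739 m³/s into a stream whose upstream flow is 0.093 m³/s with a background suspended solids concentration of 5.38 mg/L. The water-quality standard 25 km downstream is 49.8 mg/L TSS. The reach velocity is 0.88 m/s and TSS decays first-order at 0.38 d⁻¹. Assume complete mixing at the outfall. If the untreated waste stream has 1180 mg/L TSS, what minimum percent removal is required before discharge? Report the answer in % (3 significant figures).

40.8 %

Travel time to the compliance point: t = 2.5e+04/0.88 = 2.841e+04 s = 0.3288 d; decay factor exp(−0.38·0.3288) = 0.8825.
So the concentration just after mixing may be at most 49.8/0.8825 = 56.43 mg/L.
Mass balance: 56.43·0.1004 = 0.00739·Cₑ + 0.093·5.38.
Cₑ = (5.665 − 0.5003) / 0.00739 = 698.8 mg/L.
Required removal = 1 − 698.8/1180 = 40.78 %.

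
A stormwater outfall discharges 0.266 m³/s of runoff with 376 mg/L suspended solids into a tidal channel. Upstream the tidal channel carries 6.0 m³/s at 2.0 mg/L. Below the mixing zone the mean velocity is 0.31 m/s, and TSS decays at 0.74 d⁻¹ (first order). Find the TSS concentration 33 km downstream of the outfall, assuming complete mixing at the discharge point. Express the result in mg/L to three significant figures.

7.18 mg/L

After complete mixing, C₀ = (0.266·376 + 6·2) / 6.266 = 17.88 mg/L.
Travel time t = 3.3e+04 m / 0.31 m/s = 1.065e+05 s = 1.232 d.
C = 17.88·exp(−0.74·1.232) = 17.88·0.4018 = 7.183 mg/L.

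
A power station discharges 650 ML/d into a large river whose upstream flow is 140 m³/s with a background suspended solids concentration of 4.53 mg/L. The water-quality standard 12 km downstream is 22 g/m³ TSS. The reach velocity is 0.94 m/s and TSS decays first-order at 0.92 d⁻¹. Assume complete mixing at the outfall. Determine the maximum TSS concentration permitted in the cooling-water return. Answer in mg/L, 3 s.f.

410 mg/L

650 ML/d = 7.523 m³/s.
Travel time to the compliance point: t = 1.2e+04/0.94 = 1.277e+04 s = 0.1478 d; decay factor exp(−0.92·0.1478) = 0.8729.
So the concentration just after mixing may be at most 22/0.8729 = 25.2 mg/L.
Mass balance: 25.2·147.5 = 7.523·Cₑ + 140·4.53.
Cₑ = (3718 − 634.2) / 7.523 = 409.9 mg/L.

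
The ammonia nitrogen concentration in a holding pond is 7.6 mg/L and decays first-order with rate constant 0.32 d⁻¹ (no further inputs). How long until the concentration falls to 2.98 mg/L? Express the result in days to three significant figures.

t = ln(C₀/C)/k = ln(7.6/2.98)/0.32 = 0.9362/0.32 = 2.926 d.

2.93 d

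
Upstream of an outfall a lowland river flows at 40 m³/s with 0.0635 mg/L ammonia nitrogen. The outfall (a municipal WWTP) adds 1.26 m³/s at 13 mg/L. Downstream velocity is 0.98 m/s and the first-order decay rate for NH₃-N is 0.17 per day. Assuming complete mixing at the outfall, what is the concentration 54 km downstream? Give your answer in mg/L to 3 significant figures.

0.411 mg/L

After complete mixing, C₀ = (1.26·13 + 40·0.0635) / 41.26 = 0.4586 mg/L.
Travel time t = 5.4e+04 m / 0.98 m/s = 5.51e+04 s = 0.6378 d.
C = 0.4586·exp(−0.17·0.6378) = 0.4586·0.8973 = 0.4114 mg/L.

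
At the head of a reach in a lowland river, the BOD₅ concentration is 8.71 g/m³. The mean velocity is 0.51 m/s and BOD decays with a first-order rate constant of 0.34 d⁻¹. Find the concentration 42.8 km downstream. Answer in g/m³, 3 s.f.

Travel time t = 42.8 km / 0.51 m/s = 4.28e+04/0.51 = 8.392e+04 s = 0.9713 d.
First-order decay: C = 8.71·exp(−0.34·0.9713) = 8.71·0.7187 = 6.26 g/m³.

6.26 g/m³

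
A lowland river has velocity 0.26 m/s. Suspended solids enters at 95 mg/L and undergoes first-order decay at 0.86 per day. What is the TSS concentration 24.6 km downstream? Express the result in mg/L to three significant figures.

Travel time t = 24.6 km / 0.26 m/s = 2.46e+04/0.26 = 9.462e+04 s = 1.095 d.
First-order decay: C = 95·exp(−0.86·1.095) = 95·0.3899 = 37.04 mg/L.

37.0 mg/L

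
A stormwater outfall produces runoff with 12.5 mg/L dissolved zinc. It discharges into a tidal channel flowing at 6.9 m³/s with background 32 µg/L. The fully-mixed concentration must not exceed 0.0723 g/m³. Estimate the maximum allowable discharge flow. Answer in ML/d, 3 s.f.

32 µg/L = 0.032 mg/L.
Mass balance at complete mixing: C_std·(Q_w + Q_r) = Q_w·C_e + Q_r·C_b.
Rearranging, Q_w = Q_r·(C_std − C_b)/(C_e − C_std) = 6.9·(0.0723 − 0.032) / (12.5 − 0.0723) = 0.02238 m³/s.
= 1.933 ML/d.

1.93 ML/d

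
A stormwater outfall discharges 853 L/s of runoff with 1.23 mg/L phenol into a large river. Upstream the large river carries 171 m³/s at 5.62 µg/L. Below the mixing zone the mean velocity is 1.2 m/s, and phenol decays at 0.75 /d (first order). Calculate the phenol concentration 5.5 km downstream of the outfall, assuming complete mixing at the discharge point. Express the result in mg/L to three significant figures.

0.0112 mg/L

853 L/s = 0.853 m³/s.
5.62 µg/L = 0.00562 mg/L.
After complete mixing, C₀ = (0.853·1.23 + 171·0.00562) / 171.9 = 0.0117 mg/L.
Travel time t = 5500 m / 1.2 m/s = 4583 s = 0.05305 d.
C = 0.0117·exp(−0.75·0.05305) = 0.0117·0.961 = 0.01124 mg/L.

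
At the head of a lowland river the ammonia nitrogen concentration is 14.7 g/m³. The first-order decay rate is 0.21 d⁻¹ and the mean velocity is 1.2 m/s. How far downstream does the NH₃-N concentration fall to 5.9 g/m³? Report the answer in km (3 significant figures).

From C = C₀·e^(−kt), t = ln(C₀/C)/k = ln(14.7/5.9)/0.21 = 0.9129/0.21 = 4.347 d.
Distance = v·t = 1.2 m/s × 3.756e+05 s = 4.507e+05 m = 450.7 km.

451 km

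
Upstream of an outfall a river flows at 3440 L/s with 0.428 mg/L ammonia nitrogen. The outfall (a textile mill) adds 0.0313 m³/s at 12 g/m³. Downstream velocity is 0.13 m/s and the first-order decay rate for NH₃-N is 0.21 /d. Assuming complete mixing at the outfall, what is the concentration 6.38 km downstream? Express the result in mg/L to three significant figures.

0.472 mg/L

3440 L/s = 3.44 m³/s.
After complete mixing, C₀ = (0.0313·12 + 3.44·0.428) / 3.471 = 0.5323 mg/L.
Travel time t = 6380 m / 0.13 m/s = 4.908e+04 s = 0.568 d.
C = 0.5323·exp(−0.21·0.568) = 0.5323·0.8876 = 0.4725 mg/L.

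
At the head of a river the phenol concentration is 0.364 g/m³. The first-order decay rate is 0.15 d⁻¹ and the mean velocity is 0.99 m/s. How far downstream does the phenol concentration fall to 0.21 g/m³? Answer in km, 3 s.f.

From C = C₀·e^(−kt), t = ln(C₀/C)/k = ln(0.364/0.21)/0.15 = 0.55/0.15 = 3.667 d.
Distance = v·t = 0.99 m/s × 3.168e+05 s = 3.137e+05 m = 313.7 km.

314 km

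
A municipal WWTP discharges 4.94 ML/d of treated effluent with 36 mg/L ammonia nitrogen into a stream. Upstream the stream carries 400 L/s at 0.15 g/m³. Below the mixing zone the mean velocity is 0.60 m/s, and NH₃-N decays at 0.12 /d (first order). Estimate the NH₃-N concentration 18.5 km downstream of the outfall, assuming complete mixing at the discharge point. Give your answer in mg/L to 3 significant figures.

4.94 ML/d = 0.05718 m³/s.
400 L/s = 0.4 m³/s.
After complete mixing, C₀ = (0.05718·36 + 0.4·0.15) / 0.4572 = 4.634 mg/L.
Travel time t = 1.85e+04 m / 0.60 m/s = 3.083e+04 s = 0.3569 d.
C = 4.634·exp(−0.12·0.3569) = 4.634·0.9581 = 4.439 mg/L.

4.44 mg/L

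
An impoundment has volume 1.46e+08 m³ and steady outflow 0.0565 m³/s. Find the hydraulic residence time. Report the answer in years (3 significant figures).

Q = 0.0565 m³/s × 3.156e+07 s/yr = 1.783e+06 m³/yr.
Hydraulic residence time τ = V/Q = 1.46e+08/1.783e+06 = 81.88 yr.

81.9 yr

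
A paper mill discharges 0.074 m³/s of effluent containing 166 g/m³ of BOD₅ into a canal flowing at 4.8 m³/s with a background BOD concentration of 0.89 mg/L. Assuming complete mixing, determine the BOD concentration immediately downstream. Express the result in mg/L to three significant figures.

3.40 mg/L

By mass balance at complete mixing, C = (0.074·166 + 4.8·0.89) / (0.074 + 4.8) = 16.56/4.874 = 3.397 mg/L.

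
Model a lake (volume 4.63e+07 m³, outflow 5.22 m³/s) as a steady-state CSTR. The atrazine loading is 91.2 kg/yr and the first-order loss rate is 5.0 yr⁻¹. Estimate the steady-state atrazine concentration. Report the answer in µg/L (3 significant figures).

Outflow Q = 5.22 m³/s × 3.156e+07 s/yr = 1.647e+08 m³/yr.
Steady-state CSTR mass balance: W = Q·C + k·V·C, so C = W/(Q + kV).
Q + kV = 1.647e+08 + 5.0·4.63e+07 = 3.962e+08 m³/yr.
C = 91.2/3.962e+08 = 2.302e-07 kg/m³ = 0.0002302 mg/L = 0.2302 µg/L.

0.230 µg/L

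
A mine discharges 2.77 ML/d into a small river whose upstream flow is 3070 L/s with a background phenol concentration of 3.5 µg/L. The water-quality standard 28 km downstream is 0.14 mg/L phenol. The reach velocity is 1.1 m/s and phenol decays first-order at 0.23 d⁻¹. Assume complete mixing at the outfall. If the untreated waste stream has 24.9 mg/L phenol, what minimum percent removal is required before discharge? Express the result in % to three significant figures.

43.1 %

2.77 ML/d = 0.03206 m³/s.
3070 L/s = 3.07 m³/s.
3.5 µg/L = 0.0035 mg/L.
Travel time to the compliance point: t = 2.8e+04/1.1 = 2.545e+04 s = 0.2946 d; decay factor exp(−0.23·0.2946) = 0.9345.
So the concentration just after mixing may be at most 0.14/0.9345 = 0.1498 mg/L.
Mass balance: 0.1498·3.102 = 0.03206·Cₑ + 3.07·0.0035.
Cₑ = (0.4647 − 0.01075) / 0.03206 = 14.16 mg/L.
Required removal = 1 − 14.16/24.9 = 43.13 %.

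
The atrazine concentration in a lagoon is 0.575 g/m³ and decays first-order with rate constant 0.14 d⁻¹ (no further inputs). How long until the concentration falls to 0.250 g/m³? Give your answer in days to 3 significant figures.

t = ln(C₀/C)/k = ln(0.575/0.250)/0.14 = 0.8329/0.14 = 5.949 d.

5.95 d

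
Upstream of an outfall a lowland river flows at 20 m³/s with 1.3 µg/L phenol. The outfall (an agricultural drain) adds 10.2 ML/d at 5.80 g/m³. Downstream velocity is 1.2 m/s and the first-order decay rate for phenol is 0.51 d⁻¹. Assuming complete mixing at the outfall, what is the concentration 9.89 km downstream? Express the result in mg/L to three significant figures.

0.0337 mg/L

10.2 ML/d = 0.1181 m³/s.
1.3 µg/L = 0.0013 mg/L.
After complete mixing, C₀ = (0.1181·5.8 + 20·0.0013) / 20.12 = 0.03533 mg/L.
Travel time t = 9890 m / 1.2 m/s = 8242 s = 0.09539 d.
C = 0.03533·exp(−0.51·0.09539) = 0.03533·0.9525 = 0.03365 mg/L.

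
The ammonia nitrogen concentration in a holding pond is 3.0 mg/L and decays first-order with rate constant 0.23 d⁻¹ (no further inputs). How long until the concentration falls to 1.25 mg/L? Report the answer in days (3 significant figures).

t = ln(C₀/C)/k = ln(3.0/1.25)/0.23 = 0.8755/0.23 = 3.806 d.

3.81 d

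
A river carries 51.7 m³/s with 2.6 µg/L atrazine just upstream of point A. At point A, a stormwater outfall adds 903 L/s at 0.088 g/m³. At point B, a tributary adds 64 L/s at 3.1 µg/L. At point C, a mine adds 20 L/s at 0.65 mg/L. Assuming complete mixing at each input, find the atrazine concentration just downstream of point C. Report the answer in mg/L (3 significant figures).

0.00431 mg/L

2.6 µg/L = 0.0026 mg/L.
903 L/s = 0.903 m³/s.
After input A: C = (51.7·0.0026 + 0.903·0.088) / 52.6 = 0.004066 mg/L.
64 L/s = 0.064 m³/s.
3.1 µg/L = 0.0031 mg/L.
After input B: C = (52.6·0.004066 + 0.064·0.0031) / 52.67 = 0.004065 mg/L.
20 L/s = 0.02 m³/s.
After input C: C = (52.67·0.004065 + 0.02·0.65) / 52.69 = 0.00431 mg/L.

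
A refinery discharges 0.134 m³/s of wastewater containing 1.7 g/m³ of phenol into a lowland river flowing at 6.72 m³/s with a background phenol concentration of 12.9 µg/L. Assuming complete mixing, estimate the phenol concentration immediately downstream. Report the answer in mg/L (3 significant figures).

12.9 µg/L = 0.0129 mg/L.
By mass balance at complete mixing, C = (0.134·1.7 + 6.72·0.0129) / (0.134 + 6.72) = 0.3145/6.854 = 0.04588 mg/L.

0.0459 mg/L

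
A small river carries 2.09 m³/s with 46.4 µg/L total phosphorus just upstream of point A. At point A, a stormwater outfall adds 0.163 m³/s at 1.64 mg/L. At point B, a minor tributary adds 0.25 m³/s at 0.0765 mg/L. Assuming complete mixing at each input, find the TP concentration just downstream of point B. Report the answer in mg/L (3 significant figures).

0.153 mg/L

46.4 µg/L = 0.0464 mg/L.
After input A: C = (2.09·0.0464 + 0.163·1.64) / 2.253 = 0.1617 mg/L.
After input B: C = (2.253·0.1617 + 0.25·0.0765) / 2.503 = 0.1532 mg/L.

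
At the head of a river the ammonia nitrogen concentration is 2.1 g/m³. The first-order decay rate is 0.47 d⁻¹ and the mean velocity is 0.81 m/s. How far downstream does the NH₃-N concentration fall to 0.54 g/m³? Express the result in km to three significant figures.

202 km

From C = C₀·e^(−kt), t = ln(C₀/C)/k = ln(2.1/0.54)/0.47 = 1.358/0.47 = 2.89 d.
Distance = v·t = 0.81 m/s × 2.497e+05 s = 2.022e+05 m = 202.2 km.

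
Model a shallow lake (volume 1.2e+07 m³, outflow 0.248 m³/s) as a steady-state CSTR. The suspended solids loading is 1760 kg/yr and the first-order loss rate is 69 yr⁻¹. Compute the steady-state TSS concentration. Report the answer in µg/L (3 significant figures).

Outflow Q = 0.248 m³/s × 3.156e+07 s/yr = 7.826e+06 m³/yr.
Steady-state CSTR mass balance: W = Q·C + k·V·C, so C = W/(Q + kV).
Q + kV = 7.826e+06 + 69·1.2e+07 = 8.358e+08 m³/yr.
C = 1760/8.358e+08 = 2.106e-06 kg/m³ = 0.002106 mg/L = 2.106 µg/L.

2.11 µg/L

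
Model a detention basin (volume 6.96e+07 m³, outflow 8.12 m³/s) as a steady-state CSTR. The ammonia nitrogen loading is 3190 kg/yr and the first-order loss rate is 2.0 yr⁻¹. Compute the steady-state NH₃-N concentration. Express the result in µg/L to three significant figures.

Outflow Q = 8.12 m³/s × 3.156e+07 s/yr = 2.562e+08 m³/yr.
Steady-state CSTR mass balance: W = Q·C + k·V·C, so C = W/(Q + kV).
Q + kV = 2.562e+08 + 2.0·6.96e+07 = 3.954e+08 m³/yr.
C = 3190/3.954e+08 = 8.067e-06 kg/m³ = 0.008067 mg/L = 8.067 µg/L.

8.07 µg/L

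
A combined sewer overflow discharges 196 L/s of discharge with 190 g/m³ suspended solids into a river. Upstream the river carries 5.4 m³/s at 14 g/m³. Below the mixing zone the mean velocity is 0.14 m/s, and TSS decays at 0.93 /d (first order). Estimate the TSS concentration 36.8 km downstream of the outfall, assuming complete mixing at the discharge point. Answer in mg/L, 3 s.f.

196 L/s = 0.196 m³/s.
After complete mixing, C₀ = (0.196·190 + 5.4·14) / 5.596 = 20.16 mg/L.
Travel time t = 3.68e+04 m / 0.14 m/s = 2.629e+05 s = 3.042 d.
C = 20.16·exp(−0.93·3.042) = 20.16·0.05905 = 1.191 mg/L.

1.19 mg/L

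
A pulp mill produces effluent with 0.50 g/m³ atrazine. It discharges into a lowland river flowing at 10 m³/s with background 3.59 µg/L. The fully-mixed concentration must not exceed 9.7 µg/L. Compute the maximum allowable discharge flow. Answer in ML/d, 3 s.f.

10.8 ML/d

3.59 µg/L = 0.00359 mg/L.
9.7 µg/L = 0.0097 mg/L.
Mass balance at complete mixing: C_std·(Q_w + Q_r) = Q_w·C_e + Q_r·C_b.
Rearranging, Q_w = Q_r·(C_std − C_b)/(C_e − C_std) = 10·(0.0097 − 0.00359) / (0.5 − 0.0097) = 0.1246 m³/s.
= 10.77 ML/d.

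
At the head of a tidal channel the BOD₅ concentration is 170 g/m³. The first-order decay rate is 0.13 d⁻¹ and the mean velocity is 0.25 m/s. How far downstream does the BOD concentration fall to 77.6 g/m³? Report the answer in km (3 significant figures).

From C = C₀·e^(−kt), t = ln(C₀/C)/k = ln(170/77.6)/0.13 = 0.7842/0.13 = 6.033 d.
Distance = v·t = 0.25 m/s × 5.212e+05 s = 1.303e+05 m = 130.3 km.

130 km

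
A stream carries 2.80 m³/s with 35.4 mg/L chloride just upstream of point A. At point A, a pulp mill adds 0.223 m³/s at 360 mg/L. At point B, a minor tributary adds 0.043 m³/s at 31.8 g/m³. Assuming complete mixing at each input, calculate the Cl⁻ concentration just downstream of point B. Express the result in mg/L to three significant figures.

After input A: C = (2.8·35.4 + 0.223·360) / 3.023 = 59.35 mg/L.
After input B: C = (3.023·59.35 + 0.043·31.8) / 3.066 = 58.96 mg/L.

59.0 mg/L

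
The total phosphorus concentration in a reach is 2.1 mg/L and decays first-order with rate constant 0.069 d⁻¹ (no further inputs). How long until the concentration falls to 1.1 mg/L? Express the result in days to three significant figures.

t = ln(C₀/C)/k = ln(2.1/1.1)/0.069 = 0.6466/0.069 = 9.371 d.

9.37 d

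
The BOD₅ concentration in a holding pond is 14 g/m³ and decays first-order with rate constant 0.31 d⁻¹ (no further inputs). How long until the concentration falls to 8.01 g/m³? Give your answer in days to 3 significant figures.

1.80 d

t = ln(C₀/C)/k = ln(14/8.01)/0.31 = 0.5584/0.31 = 1.801 d.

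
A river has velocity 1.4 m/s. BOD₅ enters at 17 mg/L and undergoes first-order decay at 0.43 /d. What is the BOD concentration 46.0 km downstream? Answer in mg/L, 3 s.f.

Travel time t = 46.0 km / 1.4 m/s = 4.6e+04/1.4 = 3.286e+04 s = 0.3803 d.
First-order decay: C = 17·exp(−0.43·0.3803) = 17·0.8491 = 14.44 mg/L.

14.4 mg/L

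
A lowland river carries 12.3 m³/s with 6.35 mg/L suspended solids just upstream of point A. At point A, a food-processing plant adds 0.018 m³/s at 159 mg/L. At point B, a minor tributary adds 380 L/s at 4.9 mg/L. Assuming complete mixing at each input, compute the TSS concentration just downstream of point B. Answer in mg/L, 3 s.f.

6.52 mg/L

After input A: C = (12.3·6.35 + 0.018·159) / 12.32 = 6.573 mg/L.
380 L/s = 0.38 m³/s.
After input B: C = (12.32·6.573 + 0.38·4.9) / 12.7 = 6.523 mg/L.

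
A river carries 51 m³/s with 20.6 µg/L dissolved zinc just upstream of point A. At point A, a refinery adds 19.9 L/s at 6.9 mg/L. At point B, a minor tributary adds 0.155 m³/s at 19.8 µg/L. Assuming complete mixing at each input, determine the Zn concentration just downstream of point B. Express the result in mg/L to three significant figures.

0.0233 mg/L

20.6 µg/L = 0.0206 mg/L.
19.9 L/s = 0.0199 m³/s.
After input A: C = (51·0.0206 + 0.0199·6.9) / 51.02 = 0.02328 mg/L.
19.8 µg/L = 0.0198 mg/L.
After input B: C = (51.02·0.02328 + 0.155·0.0198) / 51.17 = 0.02327 mg/L.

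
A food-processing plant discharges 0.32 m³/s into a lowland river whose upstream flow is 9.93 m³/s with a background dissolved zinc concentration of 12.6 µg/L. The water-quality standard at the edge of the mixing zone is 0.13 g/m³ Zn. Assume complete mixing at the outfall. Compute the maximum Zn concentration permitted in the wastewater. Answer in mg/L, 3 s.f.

3.77 mg/L

12.6 µg/L = 0.0126 mg/L.
Mass balance: 0.13·10.25 = 0.32·Cₑ + 9.93·0.0126.
Cₑ = (1.333 − 0.1251) / 0.32 = 3.773 mg/L.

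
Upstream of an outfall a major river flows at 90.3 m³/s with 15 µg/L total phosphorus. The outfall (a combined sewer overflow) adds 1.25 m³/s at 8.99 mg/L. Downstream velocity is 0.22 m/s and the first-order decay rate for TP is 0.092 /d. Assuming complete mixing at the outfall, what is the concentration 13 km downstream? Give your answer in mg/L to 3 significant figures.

15 µg/L = 0.015 mg/L.
After complete mixing, C₀ = (1.25·8.99 + 90.3·0.015) / 91.55 = 0.1375 mg/L.
Travel time t = 1.3e+04 m / 0.22 m/s = 5.909e+04 s = 0.6839 d.
C = 0.1375·exp(−0.092·0.6839) = 0.1375·0.939 = 0.1292 mg/L.

0.129 mg/L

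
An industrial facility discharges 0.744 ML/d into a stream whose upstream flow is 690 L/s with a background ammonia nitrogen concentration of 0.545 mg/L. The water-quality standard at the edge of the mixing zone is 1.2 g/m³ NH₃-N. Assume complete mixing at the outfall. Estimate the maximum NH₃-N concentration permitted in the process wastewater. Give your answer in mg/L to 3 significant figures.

0.744 ML/d = 0.008611 m³/s.
690 L/s = 0.69 m³/s.
Mass balance: 1.2·0.6986 = 0.008611·Cₑ + 0.69·0.545.
Cₑ = (0.8383 − 0.3761) / 0.008611 = 53.68 mg/L.

53.7 mg/L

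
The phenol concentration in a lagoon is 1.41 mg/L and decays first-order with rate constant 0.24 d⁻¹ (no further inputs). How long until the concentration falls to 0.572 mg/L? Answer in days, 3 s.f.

3.76 d

t = ln(C₀/C)/k = ln(1.41/0.572)/0.24 = 0.9022/0.24 = 3.759 d.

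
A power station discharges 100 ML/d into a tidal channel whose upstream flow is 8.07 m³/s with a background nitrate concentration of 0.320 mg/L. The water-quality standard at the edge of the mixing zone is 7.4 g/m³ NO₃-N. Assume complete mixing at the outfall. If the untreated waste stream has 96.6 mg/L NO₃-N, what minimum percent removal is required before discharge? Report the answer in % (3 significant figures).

41.2 %

100 ML/d = 1.157 m³/s.
Mass balance: 7.4·9.227 = 1.157·Cₑ + 8.07·0.32.
Cₑ = (68.28 − 2.582) / 1.157 = 56.77 mg/L.
Required removal = 1 − 56.77/96.6 = 41.24 %.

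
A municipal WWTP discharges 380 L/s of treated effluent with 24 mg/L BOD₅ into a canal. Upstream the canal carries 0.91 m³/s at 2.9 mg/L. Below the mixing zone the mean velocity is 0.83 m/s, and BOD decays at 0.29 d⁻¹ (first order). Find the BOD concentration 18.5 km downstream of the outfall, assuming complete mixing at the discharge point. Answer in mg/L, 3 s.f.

380 L/s = 0.38 m³/s.
After complete mixing, C₀ = (0.38·24 + 0.91·2.9) / 1.29 = 9.116 mg/L.
Travel time t = 1.85e+04 m / 0.83 m/s = 2.229e+04 s = 0.258 d.
C = 9.116·exp(−0.29·0.258) = 9.116·0.9279 = 8.458 mg/L.

8.46 mg/L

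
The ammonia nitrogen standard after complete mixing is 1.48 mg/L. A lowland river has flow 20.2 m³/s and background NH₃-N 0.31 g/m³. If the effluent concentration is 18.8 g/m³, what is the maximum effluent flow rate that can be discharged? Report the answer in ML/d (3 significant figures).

118 ML/d

Mass balance at complete mixing: C_std·(Q_w + Q_r) = Q_w·C_e + Q_r·C_b.
Rearranging, Q_w = Q_r·(C_std − C_b)/(C_e − C_std) = 20.2·(1.48 − 0.31) / (18.8 − 1.48) = 1.365 m³/s.
= 117.9 ML/d.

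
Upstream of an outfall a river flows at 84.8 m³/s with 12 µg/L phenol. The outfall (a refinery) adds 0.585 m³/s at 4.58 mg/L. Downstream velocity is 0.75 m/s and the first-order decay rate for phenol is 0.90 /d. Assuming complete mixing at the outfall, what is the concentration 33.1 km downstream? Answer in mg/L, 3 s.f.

0.0273 mg/L

12 µg/L = 0.012 mg/L.
After complete mixing, C₀ = (0.585·4.58 + 84.8·0.012) / 85.38 = 0.0433 mg/L.
Travel time t = 3.31e+04 m / 0.75 m/s = 4.413e+04 s = 0.5108 d.
C = 0.0433·exp(−0.90·0.5108) = 0.0433·0.6315 = 0.02734 mg/L.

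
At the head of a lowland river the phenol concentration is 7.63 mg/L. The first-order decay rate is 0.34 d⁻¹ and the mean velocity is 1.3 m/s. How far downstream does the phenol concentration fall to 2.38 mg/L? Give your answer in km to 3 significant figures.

385 km

From C = C₀·e^(−kt), t = ln(C₀/C)/k = ln(7.63/2.38)/0.34 = 1.165/0.34 = 3.426 d.
Distance = v·t = 1.3 m/s × 2.96e+05 s = 3.849e+05 m = 384.9 km.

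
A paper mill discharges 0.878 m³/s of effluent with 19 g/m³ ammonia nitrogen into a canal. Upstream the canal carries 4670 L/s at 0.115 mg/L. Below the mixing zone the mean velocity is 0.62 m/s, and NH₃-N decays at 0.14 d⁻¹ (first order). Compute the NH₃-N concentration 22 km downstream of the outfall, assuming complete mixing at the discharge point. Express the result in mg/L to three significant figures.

4670 L/s = 4.67 m³/s.
After complete mixing, C₀ = (0.878·19 + 4.67·0.115) / 5.548 = 3.104 mg/L.
Travel time t = 2.2e+04 m / 0.62 m/s = 3.548e+04 s = 0.4107 d.
C = 3.104·exp(−0.14·0.4107) = 3.104·0.9441 = 2.93 mg/L.

2.93 mg/L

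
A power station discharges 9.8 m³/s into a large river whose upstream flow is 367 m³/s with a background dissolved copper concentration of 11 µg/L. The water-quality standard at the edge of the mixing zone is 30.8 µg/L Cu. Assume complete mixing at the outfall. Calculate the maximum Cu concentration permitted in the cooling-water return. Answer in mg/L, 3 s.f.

0.772 mg/L

11 µg/L = 0.011 mg/L.
30.8 µg/L = 0.0308 mg/L.
Mass balance: 0.0308·376.8 = 9.8·Cₑ + 367·0.011.
Cₑ = (11.61 − 4.037) / 9.8 = 0.7723 mg/L.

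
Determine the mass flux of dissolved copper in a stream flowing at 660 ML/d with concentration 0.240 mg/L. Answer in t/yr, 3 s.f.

660 ML/d = 7.639 m³/s.
Mass flux = Q·C = 7.639 m³/s × 0.24 g/m³ = 1.833 g/s.
= 1.833 g/s × 31.56 = 57.86 t/yr.

57.9 t/yr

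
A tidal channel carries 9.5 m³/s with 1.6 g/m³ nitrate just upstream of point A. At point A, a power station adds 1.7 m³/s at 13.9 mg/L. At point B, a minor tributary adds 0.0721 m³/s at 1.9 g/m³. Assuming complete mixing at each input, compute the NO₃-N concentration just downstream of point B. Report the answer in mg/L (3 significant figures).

3.46 mg/L

After input A: C = (9.5·1.6 + 1.7·13.9) / 11.2 = 3.467 mg/L.
After input B: C = (11.2·3.467 + 0.0721·1.9) / 11.27 = 3.457 mg/L.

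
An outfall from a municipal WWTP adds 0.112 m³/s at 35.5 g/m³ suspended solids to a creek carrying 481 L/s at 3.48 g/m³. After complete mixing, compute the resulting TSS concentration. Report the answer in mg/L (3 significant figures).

9.53 mg/L

481 L/s = 0.481 m³/s.
Flow-weighted mixing gives C = (0.112·35.5 + 0.481·3.48) / (0.112 + 0.481) = 5.65/0.593 = 9.528 mg/L.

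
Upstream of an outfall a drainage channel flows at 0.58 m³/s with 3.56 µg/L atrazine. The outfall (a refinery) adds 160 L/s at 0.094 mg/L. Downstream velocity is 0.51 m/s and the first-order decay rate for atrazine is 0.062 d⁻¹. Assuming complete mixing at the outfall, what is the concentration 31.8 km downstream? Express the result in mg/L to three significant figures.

160 L/s = 0.16 m³/s.
3.56 µg/L = 0.00356 mg/L.
After complete mixing, C₀ = (0.16·0.094 + 0.58·0.00356) / 0.74 = 0.02311 mg/L.
Travel time t = 3.18e+04 m / 0.51 m/s = 6.235e+04 s = 0.7217 d.
C = 0.02311·exp(−0.062·0.7217) = 0.02311·0.9562 = 0.0221 mg/L.

0.0221 mg/L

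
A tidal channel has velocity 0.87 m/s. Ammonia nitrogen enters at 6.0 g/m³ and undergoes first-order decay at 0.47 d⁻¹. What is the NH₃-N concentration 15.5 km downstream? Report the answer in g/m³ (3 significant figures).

5.45 g/m³

Travel time t = 15.5 km / 0.87 m/s = 1.55e+04/0.87 = 1.782e+04 s = 0.2062 d.
First-order decay: C = 6.0·exp(−0.47·0.2062) = 6.0·0.9076 = 5.446 g/m³.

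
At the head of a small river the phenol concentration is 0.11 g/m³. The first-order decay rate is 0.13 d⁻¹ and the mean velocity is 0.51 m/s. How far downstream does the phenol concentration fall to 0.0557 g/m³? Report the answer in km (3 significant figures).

231 km

From C = C₀·e^(−kt), t = ln(C₀/C)/k = ln(0.11/0.0557)/0.13 = 0.6805/0.13 = 5.235 d.
Distance = v·t = 0.51 m/s × 4.523e+05 s = 2.307e+05 m = 230.7 km.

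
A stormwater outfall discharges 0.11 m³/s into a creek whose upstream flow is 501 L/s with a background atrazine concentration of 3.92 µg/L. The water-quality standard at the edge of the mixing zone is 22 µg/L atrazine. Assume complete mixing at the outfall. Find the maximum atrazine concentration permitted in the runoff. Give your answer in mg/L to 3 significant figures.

0.104 mg/L

501 L/s = 0.501 m³/s.
3.92 µg/L = 0.00392 mg/L.
22 µg/L = 0.022 mg/L.
Mass balance: 0.022·0.611 = 0.11·Cₑ + 0.501·0.00392.
Cₑ = (0.01344 − 0.001964) / 0.11 = 0.1043 mg/L.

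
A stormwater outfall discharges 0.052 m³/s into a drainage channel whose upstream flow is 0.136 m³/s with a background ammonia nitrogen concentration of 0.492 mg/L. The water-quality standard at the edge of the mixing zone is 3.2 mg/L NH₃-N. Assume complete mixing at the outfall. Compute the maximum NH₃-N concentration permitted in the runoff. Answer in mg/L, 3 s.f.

10.3 mg/L

Mass balance: 3.2·0.188 = 0.052·Cₑ + 0.136·0.492.
Cₑ = (0.6016 − 0.06691) / 0.052 = 10.28 mg/L.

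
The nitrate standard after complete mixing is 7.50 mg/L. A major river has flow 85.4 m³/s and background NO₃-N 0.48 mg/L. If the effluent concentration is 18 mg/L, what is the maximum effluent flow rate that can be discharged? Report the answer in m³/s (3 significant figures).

Mass balance at complete mixing: C_std·(Q_w + Q_r) = Q_w·C_e + Q_r·C_b.
Rearranging, Q_w = Q_r·(C_std − C_b)/(C_e − C_std) = 85.4·(7.5 − 0.48) / (18 − 7.5) = 57.1 m³/s.

57.1 m³/s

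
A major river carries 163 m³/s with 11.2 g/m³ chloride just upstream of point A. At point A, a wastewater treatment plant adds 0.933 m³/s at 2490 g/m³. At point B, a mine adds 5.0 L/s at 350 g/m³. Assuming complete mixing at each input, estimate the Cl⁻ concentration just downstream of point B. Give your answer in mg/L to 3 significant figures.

After input A: C = (163·11.2 + 0.933·2490) / 163.9 = 25.31 mg/L.
5.0 L/s = 0.005 m³/s.
After input B: C = (163.9·25.31 + 0.005·350) / 163.9 = 25.32 mg/L.

25.3 mg/L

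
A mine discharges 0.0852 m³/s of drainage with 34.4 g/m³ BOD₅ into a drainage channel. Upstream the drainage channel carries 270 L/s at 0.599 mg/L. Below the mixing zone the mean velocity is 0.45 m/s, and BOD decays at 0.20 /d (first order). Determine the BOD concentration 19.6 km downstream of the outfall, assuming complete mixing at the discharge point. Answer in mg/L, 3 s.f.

7.87 mg/L

270 L/s = 0.27 m³/s.
After complete mixing, C₀ = (0.0852·34.4 + 0.27·0.599) / 0.3552 = 8.707 mg/L.
Travel time t = 1.96e+04 m / 0.45 m/s = 4.356e+04 s = 0.5041 d.
C = 8.707·exp(−0.20·0.5041) = 8.707·0.9041 = 7.872 mg/L.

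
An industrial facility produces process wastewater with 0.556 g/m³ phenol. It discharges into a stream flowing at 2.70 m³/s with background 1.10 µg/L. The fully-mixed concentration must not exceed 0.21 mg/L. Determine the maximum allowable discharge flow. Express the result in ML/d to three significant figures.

1.10 µg/L = 0.0011 mg/L.
Mass balance at complete mixing: C_std·(Q_w + Q_r) = Q_w·C_e + Q_r·C_b.
Rearranging, Q_w = Q_r·(C_std − C_b)/(C_e − C_std) = 2.70·(0.21 − 0.0011) / (0.556 − 0.21) = 1.63 m³/s.
= 140.8 ML/d.

141 ML/d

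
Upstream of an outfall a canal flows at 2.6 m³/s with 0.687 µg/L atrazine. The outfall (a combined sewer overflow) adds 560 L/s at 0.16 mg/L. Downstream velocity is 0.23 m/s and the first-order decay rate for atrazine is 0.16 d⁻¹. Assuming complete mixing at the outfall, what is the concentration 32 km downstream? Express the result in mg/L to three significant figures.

0.0224 mg/L

560 L/s = 0.56 m³/s.
0.687 µg/L = 0.000687 mg/L.
After complete mixing, C₀ = (0.56·0.16 + 2.6·0.000687) / 3.16 = 0.02892 mg/L.
Travel time t = 3.2e+04 m / 0.23 m/s = 1.391e+05 s = 1.61 d.
C = 0.02892·exp(−0.16·1.61) = 0.02892·0.7729 = 0.02235 mg/L.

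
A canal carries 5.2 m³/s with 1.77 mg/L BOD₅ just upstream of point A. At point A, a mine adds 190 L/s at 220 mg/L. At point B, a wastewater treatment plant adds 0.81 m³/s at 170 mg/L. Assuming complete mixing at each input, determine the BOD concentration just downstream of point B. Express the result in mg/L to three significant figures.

30.4 mg/L

190 L/s = 0.19 m³/s.
After input A: C = (5.2·1.77 + 0.19·220) / 5.39 = 9.463 mg/L.
After input B: C = (5.39·9.463 + 0.81·170) / 6.2 = 30.44 mg/L.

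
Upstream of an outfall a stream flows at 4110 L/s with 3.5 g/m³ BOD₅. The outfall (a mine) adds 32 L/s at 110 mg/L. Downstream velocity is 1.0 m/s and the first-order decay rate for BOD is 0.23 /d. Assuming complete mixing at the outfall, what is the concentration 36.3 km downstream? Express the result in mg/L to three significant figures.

32 L/s = 0.032 m³/s.
4110 L/s = 4.11 m³/s.
After complete mixing, C₀ = (0.032·110 + 4.11·3.5) / 4.142 = 4.323 mg/L.
Travel time t = 3.63e+04 m / 1.0 m/s = 3.63e+04 s = 0.4201 d.
C = 4.323·exp(−0.23·0.4201) = 4.323·0.9079 = 3.925 mg/L.

3.92 mg/L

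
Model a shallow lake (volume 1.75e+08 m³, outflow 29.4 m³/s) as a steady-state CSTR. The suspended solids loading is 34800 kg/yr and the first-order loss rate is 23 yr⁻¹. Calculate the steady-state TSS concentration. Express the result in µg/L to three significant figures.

Outflow Q = 29.4 m³/s × 3.156e+07 s/yr = 9.278e+08 m³/yr.
Steady-state CSTR mass balance: W = Q·C + k·V·C, so C = W/(Q + kV).
Q + kV = 9.278e+08 + 23·1.75e+08 = 4.953e+09 m³/yr.
C = 34800/4.953e+09 = 7.026e-06 kg/m³ = 0.007026 mg/L = 7.026 µg/L.

7.03 µg/L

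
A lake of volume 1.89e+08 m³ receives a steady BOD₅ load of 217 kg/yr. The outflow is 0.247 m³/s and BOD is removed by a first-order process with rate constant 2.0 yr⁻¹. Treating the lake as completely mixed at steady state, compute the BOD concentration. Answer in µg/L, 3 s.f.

0.562 µg/L

Outflow Q = 0.247 m³/s × 3.156e+07 s/yr = 7.795e+06 m³/yr.
Steady-state CSTR mass balance: W = Q·C + k·V·C, so C = W/(Q + kV).
Q + kV = 7.795e+06 + 2.0·1.89e+08 = 3.858e+08 m³/yr.
C = 217/3.858e+08 = 5.625e-07 kg/m³ = 0.0005625 mg/L = 0.5625 µg/L.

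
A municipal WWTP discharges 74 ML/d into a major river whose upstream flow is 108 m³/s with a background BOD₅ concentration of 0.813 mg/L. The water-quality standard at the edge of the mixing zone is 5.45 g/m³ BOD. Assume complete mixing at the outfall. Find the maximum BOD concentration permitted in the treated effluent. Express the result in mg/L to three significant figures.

590 mg/L

74 ML/d = 0.8565 m³/s.
Mass balance: 5.45·108.9 = 0.8565·Cₑ + 108·0.813.
Cₑ = (593.3 − 87.8) / 0.8565 = 590.2 mg/L.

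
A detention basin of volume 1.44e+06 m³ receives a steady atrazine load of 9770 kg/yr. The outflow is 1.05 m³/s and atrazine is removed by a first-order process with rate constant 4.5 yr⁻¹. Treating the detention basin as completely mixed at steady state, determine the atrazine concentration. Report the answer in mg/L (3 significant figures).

Outflow Q = 1.05 m³/s × 3.156e+07 s/yr = 3.314e+07 m³/yr.
Steady-state CSTR mass balance: W = Q·C + k·V·C, so C = W/(Q + kV).
Q + kV = 3.314e+07 + 4.5·1.44e+06 = 3.962e+07 m³/yr.
C = 9770/3.962e+07 = 0.0002466 kg/m³ = 0.2466 mg/L.

0.247 mg/L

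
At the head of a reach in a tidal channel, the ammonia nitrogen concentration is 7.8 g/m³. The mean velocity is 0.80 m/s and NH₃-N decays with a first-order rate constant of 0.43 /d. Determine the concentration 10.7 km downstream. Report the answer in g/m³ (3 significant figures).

Travel time t = 10.7 km / 0.80 m/s = 1.07e+04/0.80 = 1.338e+04 s = 0.1548 d.
First-order decay: C = 7.8·exp(−0.43·0.1548) = 7.8·0.9356 = 7.298 g/m³.

7.30 g/m³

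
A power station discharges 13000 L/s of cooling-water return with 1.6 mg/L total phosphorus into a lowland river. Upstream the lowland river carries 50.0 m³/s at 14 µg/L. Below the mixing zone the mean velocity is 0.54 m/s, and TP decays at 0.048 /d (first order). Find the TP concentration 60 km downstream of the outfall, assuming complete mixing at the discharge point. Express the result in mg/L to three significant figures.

0.321 mg/L

13000 L/s = 13 m³/s.
14 µg/L = 0.014 mg/L.
After complete mixing, C₀ = (13·1.6 + 50·0.014) / 63 = 0.3413 mg/L.
Travel time t = 6e+04 m / 0.54 m/s = 1.111e+05 s = 1.286 d.
C = 0.3413·exp(−0.048·1.286) = 0.3413·0.9401 = 0.3208 mg/L.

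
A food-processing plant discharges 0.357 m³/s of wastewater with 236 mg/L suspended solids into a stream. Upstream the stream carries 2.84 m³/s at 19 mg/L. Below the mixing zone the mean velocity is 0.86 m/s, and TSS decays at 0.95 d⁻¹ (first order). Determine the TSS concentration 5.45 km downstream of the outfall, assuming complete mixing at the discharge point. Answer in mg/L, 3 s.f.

After complete mixing, C₀ = (0.357·236 + 2.84·19) / 3.197 = 43.23 mg/L.
Travel time t = 5450 m / 0.86 m/s = 6337 s = 0.07335 d.
C = 43.23·exp(−0.95·0.07335) = 43.23·0.9327 = 40.32 mg/L.

40.3 mg/L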